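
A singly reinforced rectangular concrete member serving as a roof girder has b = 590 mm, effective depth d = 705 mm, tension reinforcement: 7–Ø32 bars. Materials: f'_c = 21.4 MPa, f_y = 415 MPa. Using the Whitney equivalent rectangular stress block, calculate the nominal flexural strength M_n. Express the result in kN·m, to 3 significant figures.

M_n ≈ 1390 kN·m

A_s = 7 × 804 = 5628 mm².
T = A_s f_y = 5628 × 415 = 2335620 N = 2335.62 kN.
From C = T: a = T/(0.85 f'_c b) = 2335620/(0.85 × 21.4 × 590) = 217.63 mm.
M_n = T(d − a/2) = 2335.62 kN × (705 − 108.815) mm = 1392.46 kN·m.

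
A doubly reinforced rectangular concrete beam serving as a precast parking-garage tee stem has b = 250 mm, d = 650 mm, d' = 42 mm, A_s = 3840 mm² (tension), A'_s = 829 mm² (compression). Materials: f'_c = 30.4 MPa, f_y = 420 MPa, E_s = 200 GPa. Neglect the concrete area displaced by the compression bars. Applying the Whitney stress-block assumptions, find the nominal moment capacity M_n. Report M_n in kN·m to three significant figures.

M_n ≈ 910 kN·m

Assume both tension and compression steel yield.
Net tension couple steel: A_s − A'_s = 3011 mm².
a = (A_s − A'_s) f_y / (0.85 f'_c b) = 1264620/(0.85 × 30.4 × 250) = 195.76 mm.
c = a/β₁ = 195.76/0.833 = 235.01 mm; ε'_s = 0.003(c − d')/c = 0.0025 ≥ f_y/E_s = 0.0021, so compression steel does yield.
M_n = (A_s − A'_s) f_y (d − a/2) + A'_s f_y (d − d') = [1264620 × (650 − 97.88) + 348180 × (650 − 42)] × 10⁻⁶ = 698.22 + 211.69 = 909.91 kN·m.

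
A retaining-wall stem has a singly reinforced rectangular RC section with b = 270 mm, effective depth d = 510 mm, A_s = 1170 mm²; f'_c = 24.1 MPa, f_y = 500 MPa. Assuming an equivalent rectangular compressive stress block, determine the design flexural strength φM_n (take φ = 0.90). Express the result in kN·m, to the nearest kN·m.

φM_n ≈ 241 kN·m

T = A_s f_y = 1170 × 500 = 585000 N = 585 kN.
From C = T: a = T/(0.85 f'_c b) = 585000/(0.85 × 24.1 × 270) = 105.77 mm.
M_n = T(d − a/2) = 585 kN × (510 − 52.885) mm = 267.41 kN·m.
φM_n = 0.90 × 267.41 = 240.67 kN·m.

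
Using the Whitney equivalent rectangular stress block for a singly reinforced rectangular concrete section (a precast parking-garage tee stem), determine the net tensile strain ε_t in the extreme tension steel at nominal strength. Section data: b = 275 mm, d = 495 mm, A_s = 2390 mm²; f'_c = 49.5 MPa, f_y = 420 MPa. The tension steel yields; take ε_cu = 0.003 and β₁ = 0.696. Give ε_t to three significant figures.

a = A_s f_y/(0.85 f'_c b) = 86.75 mm.
β₁ = 0.696, so c = a/β₁ = 86.75/0.696 = 124.64 mm.
From the linear strain diagram with ε_cu = 0.003: ε_t = 0.003 (d − c)/c = 0.003 × (495 − 124.64)/124.64 = 0.00891.
Since ε_t ≥ 0.005, the section is tension-controlled.

ε_t ≈ 0.00891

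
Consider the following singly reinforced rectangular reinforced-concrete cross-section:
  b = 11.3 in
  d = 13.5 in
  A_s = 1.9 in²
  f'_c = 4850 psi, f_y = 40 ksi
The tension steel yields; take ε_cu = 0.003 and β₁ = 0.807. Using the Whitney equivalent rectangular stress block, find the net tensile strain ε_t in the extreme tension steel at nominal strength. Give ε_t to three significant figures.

ε_t ≈ 0.0170

a = A_s f_y/(0.85 f'_c b) = 1.631 in.
β₁ = 0.807, so c = a/β₁ = 1.631/0.807 = 2.021 in.
From the linear strain diagram with ε_cu = 0.003: ε_t = 0.003 (d − c)/c = 0.003 × (13.5 − 2.021)/2.021 = 0.0170.
Since ε_t ≥ 0.005, the section is tension-controlled.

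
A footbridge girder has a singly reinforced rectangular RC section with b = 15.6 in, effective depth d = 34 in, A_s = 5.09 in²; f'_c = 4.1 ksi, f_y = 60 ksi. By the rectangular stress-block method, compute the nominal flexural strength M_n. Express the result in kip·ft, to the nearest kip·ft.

T = A_s f_y = 5.09 × 60 = 305.4 kips.
a = T/(0.85 f'_c b) = 305.4/(0.85 × 4.1 × 15.6) = 5.617 in.
M_n = T(d − a/2) = 305.4 × (34 − 2.8085) = 9525.9 kip·in = 9525.9/12 = 793.83 kip·ft.

M_n ≈ 794 kip·ft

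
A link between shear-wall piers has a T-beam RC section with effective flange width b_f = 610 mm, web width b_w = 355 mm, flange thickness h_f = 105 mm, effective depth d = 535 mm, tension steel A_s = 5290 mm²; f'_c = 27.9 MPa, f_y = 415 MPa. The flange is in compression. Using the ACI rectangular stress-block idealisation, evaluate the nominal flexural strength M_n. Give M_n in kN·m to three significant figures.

Tension: T = A_s f_y = 5290 × 415 = 2195350 N.
Try a within the flange: a = T/(0.85 f'_c b_f) = 2195350/(0.85 × 27.9 × 610) = 151.76 mm.
a = 151.76 > h_f = 105 mm: the block extends into the web. Split into flange-overhang and web parts.
C_f = 0.85 f'_c (b_f − b_w) h_f = 0.85 × 27.9 × (610 − 355) × 105 = 634969 N.
Remaining web compression depth: a_w = (T − C_f)/(0.85 f'_c b_w) = (2195350 − 634969)/(0.85 × 27.9 × 355) = 185.34 mm.
M_n = C_f(d − h_f/2) + (T − C_f)(d − a_w/2) = 634969 × (535 − 52.5) + 1560381 × (535 − 92.67) = 306.37 + 690.20 = 996.57 × 10⁶ N·mm.
M_n = 996.57 kN·m.

M_n ≈ 997 kN·m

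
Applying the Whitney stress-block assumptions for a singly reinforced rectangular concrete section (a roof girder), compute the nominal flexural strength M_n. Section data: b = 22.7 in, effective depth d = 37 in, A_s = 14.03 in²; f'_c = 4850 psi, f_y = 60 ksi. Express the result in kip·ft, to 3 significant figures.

T = A_s f_y = 14.03 × 60 = 841.8 kips.
a = T/(0.85 f'_c b) = 841.8/(0.85 × 4.85 × 22.7) = 8.995 in.
M_n = T(d − a/2) = 841.8 × (37 − 4.4975) = 27360.6 kip·in = 27360.6/12 = 2280.05 kip·ft.

M_n ≈ 2280 kip·ft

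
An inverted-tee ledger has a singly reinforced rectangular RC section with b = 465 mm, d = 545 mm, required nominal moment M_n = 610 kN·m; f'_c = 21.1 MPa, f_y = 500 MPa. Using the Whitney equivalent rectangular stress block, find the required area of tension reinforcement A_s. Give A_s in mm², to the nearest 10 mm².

With M_n = 0.85 f'_c a b (d − a/2), solve the quadratic for a:
a = d − √(d² − 2M_n/(0.85 f'_c b)) = 545 − √(545² − 2 × 610×10⁶/(0.85 × 21.1 × 465)) = 156.75 mm.
A_s = 0.85 f'_c a b / f_y = 0.85 × 21.1 × 156.75 × 465 / 500 = 2614.5 mm².

A_s ≈ 2610 mm²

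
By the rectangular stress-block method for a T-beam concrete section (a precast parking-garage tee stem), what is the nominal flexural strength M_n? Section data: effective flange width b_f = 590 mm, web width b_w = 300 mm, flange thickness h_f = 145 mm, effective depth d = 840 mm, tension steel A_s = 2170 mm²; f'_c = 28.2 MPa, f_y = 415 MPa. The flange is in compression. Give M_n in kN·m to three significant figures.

M_n ≈ 728 kN·m

Tension: T = A_s f_y = 2170 × 415 = 900550 N.
Try a within the flange: a = T/(0.85 f'_c b_f) = 900550/(0.85 × 28.2 × 590) = 63.68 mm.
Since a = 63.68 ≤ h_f = 145 mm, the stress block lies entirely in the flange; analyse as a rectangular beam of width b_f.
M_n = T(d − a/2) = 900550 × (840 − 31.84) = 727.79 × 10⁶ N·mm.
M_n = 727.79 kN·m.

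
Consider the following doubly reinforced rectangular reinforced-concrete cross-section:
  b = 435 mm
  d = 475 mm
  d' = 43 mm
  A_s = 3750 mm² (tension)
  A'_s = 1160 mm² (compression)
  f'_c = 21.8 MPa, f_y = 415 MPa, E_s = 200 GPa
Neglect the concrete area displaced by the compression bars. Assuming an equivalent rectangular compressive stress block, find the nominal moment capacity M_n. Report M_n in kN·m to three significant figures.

M_n ≈ 647 kN·m

Assume both tension and compression steel yield.
Net tension couple steel: A_s − A'_s = 2590 mm².
a = (A_s − A'_s) f_y / (0.85 f'_c b) = 1074850/(0.85 × 21.8 × 435) = 133.35 mm.
c = a/β₁ = 133.35/0.85 = 156.88 mm; ε'_s = 0.003(c − d')/c = 0.0022 ≥ f_y/E_s = 0.0021, so compression steel does yield.
M_n = (A_s − A'_s) f_y (d − a/2) + A'_s f_y (d − d') = [1074850 × (475 − 66.675) + 481400 × (475 − 43)] × 10⁻⁶ = 438.89 + 207.96 = 646.85 kN·m.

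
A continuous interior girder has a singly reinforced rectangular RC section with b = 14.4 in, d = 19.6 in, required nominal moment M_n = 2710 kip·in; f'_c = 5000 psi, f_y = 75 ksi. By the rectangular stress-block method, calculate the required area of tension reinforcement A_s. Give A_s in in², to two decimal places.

From M_n = 0.85 f'_c a b (d − a/2):
a = d − √(d² − 2M_n/(0.85 f'_c b)) = 19.6 − √(19.6² − 2 × 2710/(0.85 × 5 × 14.4)) = 2.407 in.
A_s = 0.85 f'_c a b / f_y = 0.85 × 5 × 2.407 × 14.4 / 75 = 1.964 in².

A_s ≈ 1.96 in²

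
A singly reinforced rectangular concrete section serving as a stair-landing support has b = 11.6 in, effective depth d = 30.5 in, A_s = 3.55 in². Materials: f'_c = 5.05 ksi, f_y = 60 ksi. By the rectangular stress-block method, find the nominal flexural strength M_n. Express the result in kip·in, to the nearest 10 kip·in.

M_n ≈ 6040 kip·in

T = A_s f_y = 3.55 × 60 = 213 kips.
a = T/(0.85 f'_c b) = 213/(0.85 × 5.05 × 11.6) = 4.278 in.
M_n = T(d − a/2) = 213 × (30.5 − 2.139) = 6040.9 kip·in.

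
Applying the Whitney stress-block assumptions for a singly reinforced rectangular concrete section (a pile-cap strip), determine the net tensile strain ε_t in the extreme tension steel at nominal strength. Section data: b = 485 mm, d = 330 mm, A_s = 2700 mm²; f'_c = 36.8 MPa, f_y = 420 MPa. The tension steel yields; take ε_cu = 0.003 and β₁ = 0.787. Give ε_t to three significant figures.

ε_t ≈ 0.00742

a = A_s f_y/(0.85 f'_c b) = 74.75 mm.
β₁ = 0.787, so c = a/β₁ = 74.75/0.787 = 94.98 mm.
From the linear strain diagram with ε_cu = 0.003: ε_t = 0.003 (d − c)/c = 0.003 × (330 − 94.98)/94.98 = 0.00742.
Since ε_t ≥ 0.005, the section is tension-controlled.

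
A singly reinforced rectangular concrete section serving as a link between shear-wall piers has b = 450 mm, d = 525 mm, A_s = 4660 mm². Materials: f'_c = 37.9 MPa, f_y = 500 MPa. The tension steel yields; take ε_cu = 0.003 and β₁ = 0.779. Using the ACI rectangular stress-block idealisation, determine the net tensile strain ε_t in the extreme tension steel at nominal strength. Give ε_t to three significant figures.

ε_t ≈ 0.00463

a = A_s f_y/(0.85 f'_c b) = 160.73 mm.
β₁ = 0.779, so c = a/β₁ = 160.73/0.779 = 206.33 mm.
From the linear strain diagram with ε_cu = 0.003: ε_t = 0.003 (d − c)/c = 0.003 × (525 − 206.33)/206.33 = 0.00463.
ε_t is between 0.004 and 0.005 — transition zone.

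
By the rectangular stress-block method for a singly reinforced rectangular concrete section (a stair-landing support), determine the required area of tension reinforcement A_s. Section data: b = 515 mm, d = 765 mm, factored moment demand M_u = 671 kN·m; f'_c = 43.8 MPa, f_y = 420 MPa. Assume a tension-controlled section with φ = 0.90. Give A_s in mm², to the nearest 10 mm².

A_s ≈ 2400 mm²

M_n = M_u/φ = 671/0.90 = 745.556 kN·m.
With M_n = 0.85 f'_c a b (d − a/2), solve the quadratic for a:
a = d − √(d² − 2M_n/(0.85 f'_c b)) = 765 − √(765² − 2 × 745.556×10⁶/(0.85 × 43.8 × 515)) = 52.64 mm.
A_s = 0.85 f'_c a b / f_y = 0.85 × 43.8 × 52.64 × 515 / 420 = 2403.1 mm².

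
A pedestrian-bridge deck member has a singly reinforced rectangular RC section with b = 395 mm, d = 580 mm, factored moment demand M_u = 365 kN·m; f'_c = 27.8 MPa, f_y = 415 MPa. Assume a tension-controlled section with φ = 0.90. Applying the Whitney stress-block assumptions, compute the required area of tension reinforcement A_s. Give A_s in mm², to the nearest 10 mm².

A_s ≈ 1810 mm²

M_n = M_u/φ = 365/0.90 = 405.556 kN·m.
With M_n = 0.85 f'_c a b (d − a/2), solve the quadratic for a:
a = d − √(d² − 2M_n/(0.85 f'_c b)) = 580 − √(580² − 2 × 405.556×10⁶/(0.85 × 27.8 × 395)) = 80.50 mm.
A_s = 0.85 f'_c a b / f_y = 0.85 × 27.8 × 80.50 × 395 / 415 = 1810.5 mm².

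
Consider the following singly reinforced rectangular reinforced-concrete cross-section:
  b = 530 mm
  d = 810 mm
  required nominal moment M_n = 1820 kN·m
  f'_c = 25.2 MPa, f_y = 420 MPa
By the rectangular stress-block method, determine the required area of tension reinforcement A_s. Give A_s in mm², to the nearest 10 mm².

A_s ≈ 6240 mm²

With M_n = 0.85 f'_c a b (d − a/2), solve the quadratic for a:
a = d − √(d² − 2M_n/(0.85 f'_c b)) = 810 − √(810² − 2 × 1820×10⁶/(0.85 × 25.2 × 530)) = 230.80 mm.
A_s = 0.85 f'_c a b / f_y = 0.85 × 25.2 × 230.80 × 530 / 420 = 6238.5 mm².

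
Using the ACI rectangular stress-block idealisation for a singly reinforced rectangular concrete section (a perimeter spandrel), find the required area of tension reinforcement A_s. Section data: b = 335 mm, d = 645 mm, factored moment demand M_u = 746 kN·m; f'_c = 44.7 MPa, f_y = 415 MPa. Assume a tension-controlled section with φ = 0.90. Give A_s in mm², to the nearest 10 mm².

A_s ≈ 3390 mm²

M_n = M_u/φ = 746/0.90 = 828.889 kN·m.
With M_n = 0.85 f'_c a b (d − a/2), solve the quadratic for a:
a = d − √(d² − 2M_n/(0.85 f'_c b)) = 645 − √(645² − 2 × 828.889×10⁶/(0.85 × 44.7 × 335)) = 110.41 mm.
A_s = 0.85 f'_c a b / f_y = 0.85 × 44.7 × 110.41 × 335 / 415 = 3386.3 mm².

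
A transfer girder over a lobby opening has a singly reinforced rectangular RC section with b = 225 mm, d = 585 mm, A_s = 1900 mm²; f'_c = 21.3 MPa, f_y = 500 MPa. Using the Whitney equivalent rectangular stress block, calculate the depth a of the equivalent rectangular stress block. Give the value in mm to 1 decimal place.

a ≈ 233.2 mm

T = A_s f_y = 1900 × 500 = 950000 N = 950 kN.
Setting C = 0.85 f'_c a b equal to T: a = 950000/(0.85 × 21.3 × 225) = 233.2 mm.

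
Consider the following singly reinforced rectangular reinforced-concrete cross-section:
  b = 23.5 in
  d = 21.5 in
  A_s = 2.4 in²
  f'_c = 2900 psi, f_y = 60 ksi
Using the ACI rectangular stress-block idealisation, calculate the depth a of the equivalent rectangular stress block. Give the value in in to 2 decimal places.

T = A_s f_y = 2.4 × 60 = 144 kips.
a = T/(0.85 f'_c b) = 144/(0.85 × 2.9 × 23.5) = 2.49 in.

a ≈ 2.49 in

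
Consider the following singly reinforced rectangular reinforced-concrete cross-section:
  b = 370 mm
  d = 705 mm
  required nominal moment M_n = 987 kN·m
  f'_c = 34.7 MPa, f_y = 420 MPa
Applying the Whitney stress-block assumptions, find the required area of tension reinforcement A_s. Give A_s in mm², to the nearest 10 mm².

A_s ≈ 3710 mm²

With M_n = 0.85 f'_c a b (d − a/2), solve the quadratic for a:
a = d − √(d² − 2M_n/(0.85 f'_c b)) = 705 − √(705² − 2 × 987×10⁶/(0.85 × 34.7 × 370)) = 142.73 mm.
A_s = 0.85 f'_c a b / f_y = 0.85 × 34.7 × 142.73 × 370 / 420 = 3708.7 mm².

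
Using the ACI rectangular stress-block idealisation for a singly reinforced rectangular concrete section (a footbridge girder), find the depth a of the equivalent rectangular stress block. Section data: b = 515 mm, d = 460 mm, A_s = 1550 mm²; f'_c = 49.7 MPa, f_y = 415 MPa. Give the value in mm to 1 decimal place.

T = A_s f_y = 1550 × 415 = 643250 N = 643.25 kN.
Setting C = 0.85 f'_c a b equal to T: a = 643250/(0.85 × 49.7 × 515) = 29.6 mm.

a ≈ 29.6 mm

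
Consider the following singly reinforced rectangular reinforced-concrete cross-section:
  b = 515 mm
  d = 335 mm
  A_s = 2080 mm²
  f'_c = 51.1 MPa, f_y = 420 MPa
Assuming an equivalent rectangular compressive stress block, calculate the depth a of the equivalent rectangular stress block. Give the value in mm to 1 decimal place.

a ≈ 39.1 mm

T = A_s f_y = 2080 × 420 = 873600 N = 873.6 kN.
Setting C = 0.85 f'_c a b equal to T: a = 873600/(0.85 × 51.1 × 515) = 39.1 mm.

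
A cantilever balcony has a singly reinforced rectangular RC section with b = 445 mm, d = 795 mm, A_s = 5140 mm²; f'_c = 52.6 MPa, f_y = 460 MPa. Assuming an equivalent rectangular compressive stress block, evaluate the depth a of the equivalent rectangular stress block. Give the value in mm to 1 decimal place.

a ≈ 118.8 mm

T = A_s f_y = 5140 × 460 = 2364400 N = 2364.4 kN.
Setting C = 0.85 f'_c a b equal to T: a = 2364400/(0.85 × 52.6 × 445) = 118.8 mm.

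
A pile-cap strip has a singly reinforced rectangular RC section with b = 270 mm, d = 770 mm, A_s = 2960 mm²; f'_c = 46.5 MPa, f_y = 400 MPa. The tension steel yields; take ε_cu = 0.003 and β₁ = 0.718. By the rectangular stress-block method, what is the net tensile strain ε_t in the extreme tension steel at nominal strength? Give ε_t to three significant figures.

ε_t ≈ 0.0119

a = A_s f_y/(0.85 f'_c b) = 110.95 mm.
β₁ = 0.718, so c = a/β₁ = 110.95/0.718 = 154.53 mm.
From the linear strain diagram with ε_cu = 0.003: ε_t = 0.003 (d − c)/c = 0.003 × (770 − 154.53)/154.53 = 0.0119.
Since ε_t ≥ 0.005, the section is tension-controlled.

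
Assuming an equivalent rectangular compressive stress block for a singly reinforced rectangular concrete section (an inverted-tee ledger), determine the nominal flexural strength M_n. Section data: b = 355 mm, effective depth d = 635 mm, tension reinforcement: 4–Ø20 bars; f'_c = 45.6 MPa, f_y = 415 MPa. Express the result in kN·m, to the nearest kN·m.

A_s = 4 × 314 = 1256 mm².
T = A_s f_y = 1256 × 415 = 521240 N = 521.24 kN.
From C = T: a = T/(0.85 f'_c b) = 521240/(0.85 × 45.6 × 355) = 37.88 mm.
M_n = T(d − a/2) = 521.24 kN × (635 − 18.94) mm = 321.12 kN·m.

M_n ≈ 321 kN·m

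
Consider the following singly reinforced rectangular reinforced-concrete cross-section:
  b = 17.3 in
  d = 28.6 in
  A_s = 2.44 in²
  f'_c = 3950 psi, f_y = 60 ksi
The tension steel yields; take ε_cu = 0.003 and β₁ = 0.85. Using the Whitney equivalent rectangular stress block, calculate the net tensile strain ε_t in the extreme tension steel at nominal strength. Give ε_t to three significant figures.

ε_t ≈ 0.0259

a = A_s f_y/(0.85 f'_c b) = 2.520 in.
β₁ = 0.85, so c = a/β₁ = 2.520/0.85 = 2.965 in.
From the linear strain diagram with ε_cu = 0.003: ε_t = 0.003 (d − c)/c = 0.003 × (28.6 − 2.965)/2.965 = 0.0259.
Since ε_t ≥ 0.005, the section is tension-controlled.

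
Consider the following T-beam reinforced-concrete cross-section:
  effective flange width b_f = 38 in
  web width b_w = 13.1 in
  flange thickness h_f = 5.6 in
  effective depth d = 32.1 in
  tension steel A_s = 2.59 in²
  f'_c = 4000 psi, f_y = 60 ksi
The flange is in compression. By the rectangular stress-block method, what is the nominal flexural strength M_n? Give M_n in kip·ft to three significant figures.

M_n ≈ 408 kip·ft

Tension: T = A_s f_y = 2.59 × 60 = 155.4 kips.
Try a within the flange: a = T/(0.85 f'_c b_f) = 155.4/(0.85 × 4 × 38) = 1.203 in.
Since a = 1.203 ≤ h_f = 5.6 in, the stress block lies entirely in the flange; analyse as a rectangular beam of width b_f.
M_n = T(d − a/2) = 155.4 × (32.1 − 0.6015) = 4894.9 kip·in.
M_n = 4894.9/12 = 407.91 kip·ft.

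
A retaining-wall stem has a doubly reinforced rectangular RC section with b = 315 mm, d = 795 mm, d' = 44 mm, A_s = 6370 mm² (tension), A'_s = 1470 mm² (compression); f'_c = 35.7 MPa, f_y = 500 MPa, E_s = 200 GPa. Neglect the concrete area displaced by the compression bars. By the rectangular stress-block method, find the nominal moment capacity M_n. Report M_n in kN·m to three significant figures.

M_n ≈ 2190 kN·m

Assume both tension and compression steel yield.
Net tension couple steel: A_s − A'_s = 4900 mm².
a = (A_s − A'_s) f_y / (0.85 f'_c b) = 2450000/(0.85 × 35.7 × 315) = 256.31 mm.
c = a/β₁ = 256.31/0.795 = 322.40 mm; ε'_s = 0.003(c − d')/c = 0.0026 ≥ f_y/E_s = 0.0025, so compression steel does yield.
M_n = (A_s − A'_s) f_y (d − a/2) + A'_s f_y (d − d') = [2450000 × (795 − 128.155) + 735000 × (795 − 44)] × 10⁻⁶ = 1633.77 + 551.99 = 2185.76 kN·m.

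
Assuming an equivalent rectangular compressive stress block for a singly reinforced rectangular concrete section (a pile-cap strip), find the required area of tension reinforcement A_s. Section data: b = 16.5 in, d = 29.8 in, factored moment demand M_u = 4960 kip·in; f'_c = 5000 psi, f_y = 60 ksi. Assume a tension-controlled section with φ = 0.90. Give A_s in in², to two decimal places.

M_n = M_u/φ = 4960/0.90 = 5511.11 kip·in.
From M_n = 0.85 f'_c a b (d − a/2):
a = d − √(d² − 2M_n/(0.85 f'_c b)) = 29.8 − √(29.8² − 2 × 5511.11/(0.85 × 5 × 16.5)) = 2.766 in.
A_s = 0.85 f'_c a b / f_y = 0.85 × 5 × 2.766 × 16.5 / 60 = 3.233 in².

A_s ≈ 3.23 in²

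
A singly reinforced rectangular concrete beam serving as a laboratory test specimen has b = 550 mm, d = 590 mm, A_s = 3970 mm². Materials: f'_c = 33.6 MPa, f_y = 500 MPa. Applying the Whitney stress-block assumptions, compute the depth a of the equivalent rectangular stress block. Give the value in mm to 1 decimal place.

T = A_s f_y = 3970 × 500 = 1985000 N = 1985 kN.
Setting C = 0.85 f'_c a b equal to T: a = 1985000/(0.85 × 33.6 × 550) = 126.4 mm.

a ≈ 126.4 mm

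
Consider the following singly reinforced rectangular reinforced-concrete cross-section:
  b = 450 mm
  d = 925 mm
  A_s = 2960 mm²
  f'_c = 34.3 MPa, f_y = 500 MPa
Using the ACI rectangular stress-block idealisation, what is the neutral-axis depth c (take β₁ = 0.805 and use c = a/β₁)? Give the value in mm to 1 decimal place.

c ≈ 140.1 mm

T = A_s f_y = 2960 × 500 = 1480000 N = 1480 kN.
Setting C = 0.85 f'_c a b equal to T: a = 1480000/(0.85 × 34.3 × 450) = 112.807 mm.
With β₁ = 0.805, c = a/β₁ = 112.807/0.805 = 140.1 mm.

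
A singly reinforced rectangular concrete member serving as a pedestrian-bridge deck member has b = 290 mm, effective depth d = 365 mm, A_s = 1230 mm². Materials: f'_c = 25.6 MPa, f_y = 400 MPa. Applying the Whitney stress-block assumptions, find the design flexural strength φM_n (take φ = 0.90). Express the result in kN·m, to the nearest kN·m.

φM_n ≈ 144 kN·m

T = A_s f_y = 1230 × 400 = 492000 N = 492 kN.
From C = T: a = T/(0.85 f'_c b) = 492000/(0.85 × 25.6 × 290) = 77.97 mm.
M_n = T(d − a/2) = 492 kN × (365 − 38.985) mm = 160.40 kN·m.
φM_n = 0.90 × 160.40 = 144.36 kN·m.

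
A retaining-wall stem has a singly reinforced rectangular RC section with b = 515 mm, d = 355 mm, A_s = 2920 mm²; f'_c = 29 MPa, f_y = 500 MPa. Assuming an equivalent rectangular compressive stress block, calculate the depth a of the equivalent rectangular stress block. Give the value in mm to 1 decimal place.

a ≈ 115.0 mm

T = A_s f_y = 2920 × 500 = 1460000 N = 1460 kN.
Setting C = 0.85 f'_c a b equal to T: a = 1460000/(0.85 × 29 × 515) = 115.0 mm.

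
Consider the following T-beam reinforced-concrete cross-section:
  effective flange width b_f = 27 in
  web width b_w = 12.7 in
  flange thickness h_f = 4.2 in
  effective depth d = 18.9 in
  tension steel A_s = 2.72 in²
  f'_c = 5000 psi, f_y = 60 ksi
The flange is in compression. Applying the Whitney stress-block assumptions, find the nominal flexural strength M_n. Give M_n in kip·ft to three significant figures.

Tension: T = A_s f_y = 2.72 × 60 = 163.2 kips.
Try a within the flange: a = T/(0.85 f'_c b_f) = 163.2/(0.85 × 5 × 27) = 1.422 in.
Since a = 1.422 ≤ h_f = 4.2 in, the stress block lies entirely in the flange; analyse as a rectangular beam of width b_f.
M_n = T(d − a/2) = 163.2 × (18.9 − 0.711) = 2968.4 kip·in.
M_n = 2968.4/12 = 247.37 kip·ft.

M_n ≈ 247 kip·ft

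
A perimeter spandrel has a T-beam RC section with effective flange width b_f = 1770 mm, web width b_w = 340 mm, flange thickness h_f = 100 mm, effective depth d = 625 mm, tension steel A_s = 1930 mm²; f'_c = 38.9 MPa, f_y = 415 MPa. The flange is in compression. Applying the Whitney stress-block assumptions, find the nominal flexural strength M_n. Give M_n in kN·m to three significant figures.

M_n ≈ 495 kN·m

Tension: T = A_s f_y = 1930 × 415 = 800950 N.
Try a within the flange: a = T/(0.85 f'_c b_f) = 800950/(0.85 × 38.9 × 1770) = 13.69 mm.
Since a = 13.69 ≤ h_f = 100 mm, the stress block lies entirely in the flange; analyse as a rectangular beam of width b_f.
M_n = T(d − a/2) = 800950 × (625 − 6.845) = 495.11 × 10⁶ N·mm.
M_n = 495.11 kN·m.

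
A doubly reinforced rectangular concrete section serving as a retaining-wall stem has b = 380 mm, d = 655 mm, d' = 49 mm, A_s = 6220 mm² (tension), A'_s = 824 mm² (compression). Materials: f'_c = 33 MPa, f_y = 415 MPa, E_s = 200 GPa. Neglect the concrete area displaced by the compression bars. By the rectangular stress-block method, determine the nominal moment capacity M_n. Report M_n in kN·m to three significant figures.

M_n ≈ 1440 kN·m

Assume both tension and compression steel yield.
Net tension couple steel: A_s − A'_s = 5396 mm².
a = (A_s − A'_s) f_y / (0.85 f'_c b) = 2239340/(0.85 × 33 × 380) = 210.09 mm.
c = a/β₁ = 210.09/0.814 = 258.10 mm; ε'_s = 0.003(c − d')/c = 0.0024 ≥ f_y/E_s = 0.0021, so compression steel does yield.
M_n = (A_s − A'_s) f_y (d − a/2) + A'_s f_y (d − d') = [2239340 × (655 − 105.045) + 341960 × (655 − 49)] × 10⁻⁶ = 1231.54 + 207.23 = 1438.77 kN·m.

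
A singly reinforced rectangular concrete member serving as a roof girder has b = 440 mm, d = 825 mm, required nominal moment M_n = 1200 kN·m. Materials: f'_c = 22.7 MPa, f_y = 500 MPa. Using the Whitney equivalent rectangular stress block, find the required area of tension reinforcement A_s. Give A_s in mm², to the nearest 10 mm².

With M_n = 0.85 f'_c a b (d − a/2), solve the quadratic for a:
a = d − √(d² − 2M_n/(0.85 f'_c b)) = 825 − √(825² − 2 × 1200×10⁶/(0.85 × 22.7 × 440)) = 194.18 mm.
A_s = 0.85 f'_c a b / f_y = 0.85 × 22.7 × 194.18 × 440 / 500 = 3297.1 mm².

A_s ≈ 3300 mm²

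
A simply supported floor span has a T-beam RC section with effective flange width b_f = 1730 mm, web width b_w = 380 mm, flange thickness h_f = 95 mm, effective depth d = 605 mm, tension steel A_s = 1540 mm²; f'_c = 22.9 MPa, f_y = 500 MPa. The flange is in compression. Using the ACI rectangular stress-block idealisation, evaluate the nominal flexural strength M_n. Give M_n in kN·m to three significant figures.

M_n ≈ 457 kN·m

Tension: T = A_s f_y = 1540 × 500 = 770000 N.
Try a within the flange: a = T/(0.85 f'_c b_f) = 770000/(0.85 × 22.9 × 1730) = 22.87 mm.
Since a = 22.87 ≤ h_f = 95 mm, the stress block lies entirely in the flange; analyse as a rectangular beam of width b_f.
M_n = T(d − a/2) = 770000 × (605 − 11.435) = 457.05 × 10⁶ N·mm.
M_n = 457.05 kN·m.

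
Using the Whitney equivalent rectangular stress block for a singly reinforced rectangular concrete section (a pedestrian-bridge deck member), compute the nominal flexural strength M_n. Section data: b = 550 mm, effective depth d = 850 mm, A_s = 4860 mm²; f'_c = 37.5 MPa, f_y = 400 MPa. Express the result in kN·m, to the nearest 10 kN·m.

T = A_s f_y = 4860 × 400 = 1944000 N = 1944 kN.
From C = T: a = T/(0.85 f'_c b) = 1944000/(0.85 × 37.5 × 550) = 110.89 mm.
M_n = T(d − a/2) = 1944 kN × (850 − 55.445) mm = 1544.61 kN·m.

M_n ≈ 1540 kN·m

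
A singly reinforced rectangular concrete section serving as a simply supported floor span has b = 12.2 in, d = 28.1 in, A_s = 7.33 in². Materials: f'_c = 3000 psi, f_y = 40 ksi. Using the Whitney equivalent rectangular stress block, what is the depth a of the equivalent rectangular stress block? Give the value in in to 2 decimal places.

T = A_s f_y = 7.33 × 40 = 293.2 kips.
a = T/(0.85 f'_c b) = 293.2/(0.85 × 3 × 12.2) = 9.42 in.

a ≈ 9.42 in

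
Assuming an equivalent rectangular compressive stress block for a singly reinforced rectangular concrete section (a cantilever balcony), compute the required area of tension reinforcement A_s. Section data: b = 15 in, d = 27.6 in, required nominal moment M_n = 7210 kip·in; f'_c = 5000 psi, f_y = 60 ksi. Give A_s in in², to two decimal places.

A_s ≈ 4.74 in²

From M_n = 0.85 f'_c a b (d − a/2):
a = d − √(d² − 2M_n/(0.85 f'_c b)) = 27.6 − √(27.6² − 2 × 7210/(0.85 × 5 × 15)) = 4.458 in.
A_s = 0.85 f'_c a b / f_y = 0.85 × 5 × 4.458 × 15 / 60 = 4.737 in².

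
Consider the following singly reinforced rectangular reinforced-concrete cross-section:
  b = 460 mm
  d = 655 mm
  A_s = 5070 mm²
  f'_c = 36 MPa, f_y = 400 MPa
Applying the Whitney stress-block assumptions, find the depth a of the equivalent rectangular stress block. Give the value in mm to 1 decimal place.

a ≈ 144.1 mm

T = A_s f_y = 5070 × 400 = 2028000 N = 2028 kN.
Setting C = 0.85 f'_c a b equal to T: a = 2028000/(0.85 × 36 × 460) = 144.1 mm.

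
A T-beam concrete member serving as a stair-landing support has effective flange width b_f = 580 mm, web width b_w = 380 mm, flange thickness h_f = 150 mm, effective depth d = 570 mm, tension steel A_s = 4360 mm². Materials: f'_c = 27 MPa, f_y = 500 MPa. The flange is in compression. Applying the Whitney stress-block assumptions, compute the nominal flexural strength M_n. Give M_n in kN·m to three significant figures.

Tension: T = A_s f_y = 4360 × 500 = 2180000 N.
Try a within the flange: a = T/(0.85 f'_c b_f) = 2180000/(0.85 × 27 × 580) = 163.77 mm.
a = 163.77 > h_f = 150 mm: the block extends into the web. Split into flange-overhang and web parts.
C_f = 0.85 f'_c (b_f − b_w) h_f = 0.85 × 27 × (580 − 380) × 150 = 688500 N.
Remaining web compression depth: a_w = (T − C_f)/(0.85 f'_c b_w) = (2180000 − 688500)/(0.85 × 27 × 380) = 171.02 mm.
M_n = C_f(d − h_f/2) + (T − C_f)(d − a_w/2) = 688500 × (570 − 75) + 1491500 × (570 − 85.51) = 340.81 + 722.62 = 1063.43 × 10⁶ N·mm.
M_n = 1063.43 kN·m.

M_n ≈ 1060 kN·m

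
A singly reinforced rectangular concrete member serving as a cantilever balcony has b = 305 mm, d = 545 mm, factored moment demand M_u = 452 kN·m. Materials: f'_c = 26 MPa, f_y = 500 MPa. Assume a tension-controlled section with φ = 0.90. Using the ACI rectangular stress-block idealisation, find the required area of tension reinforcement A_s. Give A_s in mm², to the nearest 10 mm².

M_n = M_u/φ = 452/0.90 = 502.222 kN·m.
With M_n = 0.85 f'_c a b (d − a/2), solve the quadratic for a:
a = d − √(d² − 2M_n/(0.85 f'_c b)) = 545 − √(545² − 2 × 502.222×10⁶/(0.85 × 26 × 305)) = 160.28 mm.
A_s = 0.85 f'_c a b / f_y = 0.85 × 26 × 160.28 × 305 / 500 = 2160.7 mm².

A_s ≈ 2160 mm²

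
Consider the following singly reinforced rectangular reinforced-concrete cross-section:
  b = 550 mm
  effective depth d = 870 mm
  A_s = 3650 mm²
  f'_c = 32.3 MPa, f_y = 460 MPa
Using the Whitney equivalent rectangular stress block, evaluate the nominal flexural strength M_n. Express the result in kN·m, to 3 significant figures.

T = A_s f_y = 3650 × 460 = 1679000 N = 1679 kN.
From C = T: a = T/(0.85 f'_c b) = 1679000/(0.85 × 32.3 × 550) = 111.19 mm.
M_n = T(d − a/2) = 1679 kN × (870 − 55.595) mm = 1367.39 kN·m.

M_n ≈ 1370 kN·m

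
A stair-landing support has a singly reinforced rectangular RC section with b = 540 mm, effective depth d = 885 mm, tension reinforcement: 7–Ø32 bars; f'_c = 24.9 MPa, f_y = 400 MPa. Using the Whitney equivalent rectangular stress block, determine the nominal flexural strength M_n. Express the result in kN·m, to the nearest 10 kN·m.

A_s = 7 × 804 = 5628 mm².
T = A_s f_y = 5628 × 400 = 2251200 N = 2251.2 kN.
From C = T: a = T/(0.85 f'_c b) = 2251200/(0.85 × 24.9 × 540) = 196.97 mm.
M_n = T(d − a/2) = 2251.2 kN × (885 − 98.485) mm = 1770.60 kN·m.

M_n ≈ 1770 kN·m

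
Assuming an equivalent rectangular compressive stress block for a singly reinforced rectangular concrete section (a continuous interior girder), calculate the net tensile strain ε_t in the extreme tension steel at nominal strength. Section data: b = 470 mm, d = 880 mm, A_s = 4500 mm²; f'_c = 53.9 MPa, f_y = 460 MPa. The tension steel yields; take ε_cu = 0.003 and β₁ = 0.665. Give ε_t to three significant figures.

ε_t ≈ 0.0153

a = A_s f_y/(0.85 f'_c b) = 96.13 mm.
β₁ = 0.665, so c = a/β₁ = 96.13/0.665 = 144.56 mm.
From the linear strain diagram with ε_cu = 0.003: ε_t = 0.003 (d − c)/c = 0.003 × (880 − 144.56)/144.56 = 0.0153.
Since ε_t ≥ 0.005, the section is tension-controlled.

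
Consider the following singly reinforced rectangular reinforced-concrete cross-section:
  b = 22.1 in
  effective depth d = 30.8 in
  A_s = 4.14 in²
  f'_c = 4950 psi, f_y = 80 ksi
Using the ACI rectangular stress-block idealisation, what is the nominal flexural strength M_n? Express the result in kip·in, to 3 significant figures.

M_n ≈ 9610 kip·in

T = A_s f_y = 4.14 × 80 = 331.2 kips.
a = T/(0.85 f'_c b) = 331.2/(0.85 × 4.95 × 22.1) = 3.562 in.
M_n = T(d − a/2) = 331.2 × (30.8 − 1.781) = 9611.1 kip·in.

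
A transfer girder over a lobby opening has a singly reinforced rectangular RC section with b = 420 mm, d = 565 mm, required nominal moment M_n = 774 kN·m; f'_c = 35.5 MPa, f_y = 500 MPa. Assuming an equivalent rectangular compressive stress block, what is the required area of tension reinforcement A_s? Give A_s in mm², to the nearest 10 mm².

A_s ≈ 3070 mm²

With M_n = 0.85 f'_c a b (d − a/2), solve the quadratic for a:
a = d − √(d² − 2M_n/(0.85 f'_c b)) = 565 − √(565² − 2 × 774×10⁶/(0.85 × 35.5 × 420)) = 121.06 mm.
A_s = 0.85 f'_c a b / f_y = 0.85 × 35.5 × 121.06 × 420 / 500 = 3068.5 mm².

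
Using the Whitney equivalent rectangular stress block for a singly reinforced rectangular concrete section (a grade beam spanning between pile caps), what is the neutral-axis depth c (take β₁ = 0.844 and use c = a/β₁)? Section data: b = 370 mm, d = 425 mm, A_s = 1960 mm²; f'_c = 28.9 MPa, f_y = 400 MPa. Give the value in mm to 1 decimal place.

T = A_s f_y = 1960 × 400 = 784000 N = 784 kN.
Setting C = 0.85 f'_c a b equal to T: a = 784000/(0.85 × 28.9 × 370) = 86.258 mm.
With β₁ = 0.844, c = a/β₁ = 86.258/0.844 = 102.2 mm.

c ≈ 102.2 mm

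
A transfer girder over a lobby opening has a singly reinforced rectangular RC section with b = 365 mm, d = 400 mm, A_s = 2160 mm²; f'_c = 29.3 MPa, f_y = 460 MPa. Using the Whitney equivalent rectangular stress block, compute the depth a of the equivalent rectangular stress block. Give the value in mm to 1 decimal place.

a ≈ 109.3 mm

T = A_s f_y = 2160 × 460 = 993600 N = 993.6 kN.
Setting C = 0.85 f'_c a b equal to T: a = 993600/(0.85 × 29.3 × 365) = 109.3 mm.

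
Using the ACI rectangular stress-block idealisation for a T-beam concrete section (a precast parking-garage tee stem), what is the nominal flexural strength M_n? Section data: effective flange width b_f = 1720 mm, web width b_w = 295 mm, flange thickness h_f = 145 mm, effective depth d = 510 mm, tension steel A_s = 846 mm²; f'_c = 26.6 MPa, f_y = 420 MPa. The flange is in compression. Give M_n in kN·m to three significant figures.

Tension: T = A_s f_y = 846 × 420 = 355320 N.
Try a within the flange: a = T/(0.85 f'_c b_f) = 355320/(0.85 × 26.6 × 1720) = 9.14 mm.
Since a = 9.14 ≤ h_f = 145 mm, the stress block lies entirely in the flange; analyse as a rectangular beam of width b_f.
M_n = T(d − a/2) = 355320 × (510 − 4.57) = 179.59 × 10⁶ N·mm.
M_n = 179.59 kN·m.

M_n ≈ 180 kN·m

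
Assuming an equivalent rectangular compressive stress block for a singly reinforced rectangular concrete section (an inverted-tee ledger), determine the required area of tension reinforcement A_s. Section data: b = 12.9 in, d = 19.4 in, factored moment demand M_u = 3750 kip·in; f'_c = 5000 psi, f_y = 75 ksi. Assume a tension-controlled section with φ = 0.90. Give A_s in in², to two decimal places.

A_s ≈ 3.23 in²

M_n = M_u/φ = 3750/0.90 = 4166.67 kip·in.
From M_n = 0.85 f'_c a b (d − a/2):
a = d − √(d² − 2M_n/(0.85 f'_c b)) = 19.4 − √(19.4² − 2 × 4166.67/(0.85 × 5 × 12.9)) = 4.421 in.
A_s = 0.85 f'_c a b / f_y = 0.85 × 5 × 4.421 × 12.9 / 75 = 3.232 in².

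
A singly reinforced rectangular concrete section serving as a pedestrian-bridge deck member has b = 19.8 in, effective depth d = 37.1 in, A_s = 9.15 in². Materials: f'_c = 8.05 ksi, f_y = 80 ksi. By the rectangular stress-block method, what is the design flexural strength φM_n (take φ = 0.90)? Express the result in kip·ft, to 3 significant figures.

T = A_s f_y = 9.15 × 80 = 732 kips.
a = T/(0.85 f'_c b) = 732/(0.85 × 8.05 × 19.8) = 5.403 in.
M_n = T(d − a/2) = 732 × (37.1 − 2.7015) = 25179.7 kip·in = 25179.7/12 = 2098.31 kip·ft.
φM_n = 0.90 × 2098.31 = 1888.48 kip·ft.

φM_n ≈ 1890 kip·ft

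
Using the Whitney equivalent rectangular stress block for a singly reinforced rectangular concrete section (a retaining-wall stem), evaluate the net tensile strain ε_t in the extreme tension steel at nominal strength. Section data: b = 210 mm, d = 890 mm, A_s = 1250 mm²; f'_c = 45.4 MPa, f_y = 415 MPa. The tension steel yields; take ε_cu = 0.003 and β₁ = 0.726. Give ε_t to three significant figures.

ε_t ≈ 0.0273

a = A_s f_y/(0.85 f'_c b) = 64.01 mm.
β₁ = 0.726, so c = a/β₁ = 64.01/0.726 = 88.17 mm.
From the linear strain diagram with ε_cu = 0.003: ε_t = 0.003 (d − c)/c = 0.003 × (890 − 88.17)/88.17 = 0.0273.
Since ε_t ≥ 0.005, the section is tension-controlled.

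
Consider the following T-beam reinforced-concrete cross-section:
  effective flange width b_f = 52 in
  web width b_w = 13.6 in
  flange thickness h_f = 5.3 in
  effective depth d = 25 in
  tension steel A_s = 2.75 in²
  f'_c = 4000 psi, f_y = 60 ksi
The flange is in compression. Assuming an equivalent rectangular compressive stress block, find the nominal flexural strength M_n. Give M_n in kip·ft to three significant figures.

Tension: T = A_s f_y = 2.75 × 60 = 165 kips.
Try a within the flange: a = T/(0.85 f'_c b_f) = 165/(0.85 × 4 × 52) = 0.933 in.
Since a = 0.933 ≤ h_f = 5.3 in, the stress block lies entirely in the flange; analyse as a rectangular beam of width b_f.
M_n = T(d − a/2) = 165 × (25 − 0.4665) = 4048.0 kip·in.
M_n = 4048.0/12 = 337.33 kip·ft.

M_n ≈ 337 kip·ft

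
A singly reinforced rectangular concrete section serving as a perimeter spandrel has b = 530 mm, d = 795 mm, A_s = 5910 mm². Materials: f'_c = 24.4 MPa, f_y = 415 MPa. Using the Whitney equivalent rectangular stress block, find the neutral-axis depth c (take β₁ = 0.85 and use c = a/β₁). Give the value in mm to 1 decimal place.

T = A_s f_y = 5910 × 415 = 2452650 N = 2452.65 kN.
Setting C = 0.85 f'_c a b equal to T: a = 2452650/(0.85 × 24.4 × 530) = 223.126 mm.
With β₁ = 0.85, c = a/β₁ = 223.126/0.85 = 262.5 mm.

c ≈ 262.5 mm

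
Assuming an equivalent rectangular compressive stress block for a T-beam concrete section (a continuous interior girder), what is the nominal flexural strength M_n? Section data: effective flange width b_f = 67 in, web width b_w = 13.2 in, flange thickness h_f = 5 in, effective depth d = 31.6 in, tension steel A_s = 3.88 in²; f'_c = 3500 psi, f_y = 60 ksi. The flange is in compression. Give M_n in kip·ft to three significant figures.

M_n ≈ 602 kip·ft

Tension: T = A_s f_y = 3.88 × 60 = 232.8 kips.
Try a within the flange: a = T/(0.85 f'_c b_f) = 232.8/(0.85 × 3.5 × 67) = 1.168 in.
Since a = 1.168 ≤ h_f = 5 in, the stress block lies entirely in the flange; analyse as a rectangular beam of width b_f.
M_n = T(d − a/2) = 232.8 × (31.6 − 0.584) = 7220.5 kip·in.
M_n = 7220.5/12 = 601.71 kip·ft.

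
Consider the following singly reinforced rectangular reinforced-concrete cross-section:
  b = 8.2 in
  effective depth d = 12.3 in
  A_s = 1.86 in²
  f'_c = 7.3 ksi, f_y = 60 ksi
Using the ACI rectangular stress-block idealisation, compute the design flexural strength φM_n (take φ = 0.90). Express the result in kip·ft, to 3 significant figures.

T = A_s f_y = 1.86 × 60 = 111.6 kips.
a = T/(0.85 f'_c b) = 111.6/(0.85 × 7.3 × 8.2) = 2.193 in.
M_n = T(d − a/2) = 111.6 × (12.3 − 1.0965) = 1250.3 kip·in = 1250.3/12 = 104.19 kip·ft.
φM_n = 0.90 × 104.19 = 93.77 kip·ft.

φM_n ≈ 93.8 kip·ft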